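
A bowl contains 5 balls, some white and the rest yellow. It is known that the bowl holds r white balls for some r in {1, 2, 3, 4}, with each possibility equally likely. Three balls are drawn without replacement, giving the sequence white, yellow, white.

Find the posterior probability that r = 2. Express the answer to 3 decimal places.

The likelihood of the observed sequence under each hypothesis: P(data | r = 1) = (1/5)(4/4)(0/3) = 0; P(data | r = 2) = (2/5)(3/4)(1/3) = 1/10; P(data | r = 3) = (3/5)(2/4)(2/3) = 1/5; P(data | r = 4) = (4/5)(1/4)(3/3) = 1/5.
Multiplying each by its prior: 1/4 · 0 = 0, 1/4 · 1/10 = 1/40, 1/4 · 1/5 = 1/20, 1/4 · 1/5 = 1/20; summing to 1/8.
Hence P(r = 2 | data) = (1/40) / (1/8) = 1/5.

0.200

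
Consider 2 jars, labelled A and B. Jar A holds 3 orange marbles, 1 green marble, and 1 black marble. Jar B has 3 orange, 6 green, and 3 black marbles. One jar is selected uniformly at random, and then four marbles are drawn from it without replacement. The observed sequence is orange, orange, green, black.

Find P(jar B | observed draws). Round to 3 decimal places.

The likelihood of the observed sequence under each hypothesis: P(data | jar A) = (3/5)(2/4)(1/3)(1/2) = 1/20; P(data | jar B) = (3/12)(2/11)(6/10)(3/9) = 1/110.
Weighting by the prior gives 1/2 · 1/20 = 1/40, 1/2 · 1/110 = 1/220; these sum to 13/440.
By Bayes' rule, P(jar B | data) = (1/220) / (13/440) = 2/13.

0.154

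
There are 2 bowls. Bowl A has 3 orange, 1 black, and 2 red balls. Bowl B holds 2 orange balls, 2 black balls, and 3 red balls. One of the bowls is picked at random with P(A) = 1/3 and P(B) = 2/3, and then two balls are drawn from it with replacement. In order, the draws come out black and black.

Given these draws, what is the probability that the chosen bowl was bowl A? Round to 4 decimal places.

0.1454

Compute the likelihood of the observed sequence for each case: P(data | bowl A) = (1/6)(1/6) = 0.027778; P(data | bowl B) = (2/7)(2/7) = 0.081633.
Multiplying each by its prior: 1/3 · 0.027778 = 0.0092593, 2/3 · 0.081633 = 0.054422; summing to 0.063681.
Hence P(bowl A | data) = (0.0092593) / (0.063681) = 0.1454.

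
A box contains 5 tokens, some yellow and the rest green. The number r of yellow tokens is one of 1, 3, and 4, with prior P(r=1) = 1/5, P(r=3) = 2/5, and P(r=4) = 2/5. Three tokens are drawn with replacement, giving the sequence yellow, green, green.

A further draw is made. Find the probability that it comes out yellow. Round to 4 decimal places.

0.5000

For each hypothesis, P(data | H) works out to: P(data | r = 1) = (1/5)(4/5)(4/5) = 16/125; P(data | r = 3) = (3/5)(2/5)(2/5) = 12/125; P(data | r = 4) = (4/5)(1/5)(1/5) = 4/125.
Multiplying each by its prior: 1/5 · 16/125 = 16/625, 2/5 · 12/125 = 24/625, 2/5 · 4/125 = 8/625; these sum to 48/625.
The posterior is then P(r = 1 | data) = 1/3, P(r = 3 | data) = 1/2, P(r = 4 | data) = 1/6.
Averaging over the posterior, P(yellow next | data) = (1/5)(1/3) + (3/5)(1/2) + (4/5)(1/6) = 1/2.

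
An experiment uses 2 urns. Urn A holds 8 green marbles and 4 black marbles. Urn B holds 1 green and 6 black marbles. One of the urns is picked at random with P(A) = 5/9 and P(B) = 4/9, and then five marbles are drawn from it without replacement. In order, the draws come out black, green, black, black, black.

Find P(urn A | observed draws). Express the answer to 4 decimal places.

0.0174

For each hypothesis, P(data | H) works out to: P(data | urn A) = (4/12)(8/11)(3/10)(2/9)(1/8) = 0.0020202; P(data | urn B) = (6/7)(1/6)(5/5)(4/4)(3/3) = 0.14286.
Weighting by the prior gives 5/9 · 0.0020202 = 0.0011223, 4/9 · 0.14286 = 0.063492; these sum to 0.064614.
By Bayes' rule, P(urn A | data) = (0.0011223) / (0.064614) = 0.01737.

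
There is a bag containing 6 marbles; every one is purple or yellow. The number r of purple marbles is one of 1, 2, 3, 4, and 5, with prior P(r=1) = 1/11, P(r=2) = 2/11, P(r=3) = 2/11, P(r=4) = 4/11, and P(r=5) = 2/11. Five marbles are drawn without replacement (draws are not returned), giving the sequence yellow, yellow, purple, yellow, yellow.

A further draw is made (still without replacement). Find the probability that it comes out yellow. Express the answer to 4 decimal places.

0.5556

The likelihood of the observed sequence under each hypothesis: P(data | r = 1) = (5/6)(4/5)(1/4)(3/3)(2/2) = 1/6; P(data | r = 2) = (4/6)(3/5)(2/4)(2/3)(1/2) = 1/15; P(data | r = 3) = (3/6)(2/5)(3/4)(1/3)(0/2) = 0; P(data | r = 4) = (2/6)(1/5)(4/4)(0/3) = 0; P(data | r = 5) = (1/6)(0/5) = 0.
Multiplying each by its prior: 1/11 · 1/6 = 1/66, 2/11 · 1/15 = 2/165, 2/11 · 0 = 0, 4/11 · 0 = 0, 2/11 · 0 = 0; with total 3/110.
Dividing through by the total gives posterior P(r = 1 | data) = 5/9, P(r = 2 | data) = 4/9, P(r = 3 | data) = 0, P(r = 4 | data) = 0, P(r = 5 | data) = 0.
Averaging over the posterior, P(yellow next | data) = (1)(5/9) + (0)(4/9) = 5/9.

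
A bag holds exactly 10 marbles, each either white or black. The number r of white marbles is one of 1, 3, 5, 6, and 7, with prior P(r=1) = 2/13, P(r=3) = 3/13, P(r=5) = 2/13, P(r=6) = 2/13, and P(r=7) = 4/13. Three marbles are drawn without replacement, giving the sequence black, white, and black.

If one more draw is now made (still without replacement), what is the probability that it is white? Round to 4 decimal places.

0.4537

Under each hypothesis, the probability of the observed sequence is: P(data | r = 1) = (9/10)(1/9)(8/8) = 0.1; P(data | r = 3) = (7/10)(3/9)(6/8) = 0.175; P(data | r = 5) = (5/10)(5/9)(4/8) = 0.13889; P(data | r = 6) = (4/10)(6/9)(3/8) = 0.1; P(data | r = 7) = (3/10)(7/9)(2/8) = 0.058333.
The prior-weighted likelihoods are 2/13 · 0.1 = 0.015385, 3/13 · 0.175 = 0.040385, 2/13 · 0.13889 = 0.021368, 2/13 · 0.1 = 0.015385, 4/13 · 0.058333 = 0.017949; summing to 0.11047.
Dividing through by the total gives posterior P(r = 1 | data) = 0.13926, P(r = 3 | data) = 0.36557, P(r = 5 | data) = 0.19342, P(r = 6 | data) = 0.13926, P(r = 7 | data) = 0.16248.
The predictive probability is P(white next | data) = (0)(0.13926) + (2/7)(0.36557) + (4/7)(0.19342) + (5/7)(0.13926) + (6/7)(0.16248) = 0.45372.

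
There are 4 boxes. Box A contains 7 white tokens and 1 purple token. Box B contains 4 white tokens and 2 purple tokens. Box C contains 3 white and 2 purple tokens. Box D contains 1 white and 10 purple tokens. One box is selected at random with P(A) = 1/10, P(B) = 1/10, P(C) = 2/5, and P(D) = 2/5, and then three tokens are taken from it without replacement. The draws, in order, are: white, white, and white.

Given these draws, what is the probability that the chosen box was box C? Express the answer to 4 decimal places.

The likelihood of the observed sequence under each hypothesis: P(data | box A) = (7/8)(6/7)(5/6) = 5/8; P(data | box B) = (4/6)(3/5)(2/4) = 1/5; P(data | box C) = (3/5)(2/4)(1/3) = 1/10; P(data | box D) = (1/11)(0/10) = 0.
Weighting by the prior gives 1/10 · 5/8 = 1/16, 1/10 · 1/5 = 1/50, 2/5 · 1/10 = 1/25, 2/5 · 0 = 0; with total 49/400.
Therefore the posterior P(box C | data) = (1/25) / (49/400) = 16/49.

0.3265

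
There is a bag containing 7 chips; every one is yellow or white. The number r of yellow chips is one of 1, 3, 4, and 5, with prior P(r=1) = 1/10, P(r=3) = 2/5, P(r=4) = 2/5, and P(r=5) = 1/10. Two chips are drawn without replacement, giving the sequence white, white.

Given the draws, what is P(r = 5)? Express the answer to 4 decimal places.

0.0192

Compute the likelihood of the observed sequence for each case: P(data | r = 1) = (6/7)(5/6) = 5/7; P(data | r = 3) = (4/7)(3/6) = 2/7; P(data | r = 4) = (3/7)(2/6) = 1/7; P(data | r = 5) = (2/7)(1/6) = 1/21.
Weighting by the prior gives 1/10 · 5/7 = 1/14, 2/5 · 2/7 = 4/35, 2/5 · 1/7 = 2/35, 1/10 · 1/21 = 1/210; these sum to 26/105.
So P(r = 5 | data) = (1/210) / (26/105) = 1/52.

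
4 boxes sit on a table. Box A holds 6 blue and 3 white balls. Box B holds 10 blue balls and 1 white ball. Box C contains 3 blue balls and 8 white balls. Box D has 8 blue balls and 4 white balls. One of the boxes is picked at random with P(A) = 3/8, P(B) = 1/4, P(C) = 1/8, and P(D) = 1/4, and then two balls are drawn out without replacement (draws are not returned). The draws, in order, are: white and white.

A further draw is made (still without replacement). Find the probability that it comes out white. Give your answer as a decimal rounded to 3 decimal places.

0.437

The likelihood of the observed sequence under each hypothesis: P(data | box A) = (3/9)(2/8) = 0.083333; P(data | box B) = (1/11)(0/10) = 0; P(data | box C) = (8/11)(7/10) = 0.50909; P(data | box D) = (4/12)(3/11) = 0.090909.
Weighting by the prior gives 3/8 · 0.083333 = 0.03125, 1/4 · 0 = 0, 1/8 · 0.50909 = 0.063636, 1/4 · 0.090909 = 0.022727; summing to 0.11761.
Dividing through by the total gives posterior P(box A | data) = 0.2657, P(box B | data) = 0, P(box C | data) = 0.54106, P(box D | data) = 0.19324.
The predictive probability is P(white next | data) = (1/7)(0.2657) + (2/3)(0.54106) + (1/5)(0.19324) = 0.43731.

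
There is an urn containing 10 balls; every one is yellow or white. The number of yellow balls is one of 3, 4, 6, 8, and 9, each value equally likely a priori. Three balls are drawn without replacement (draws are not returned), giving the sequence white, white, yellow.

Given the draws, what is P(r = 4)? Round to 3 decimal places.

0.359

The likelihood of the observed sequence under each hypothesis: P(data | r = 3) = (7/10)(6/9)(3/8) = 0.175; P(data | r = 4) = (6/10)(5/9)(4/8) = 0.16667; P(data | r = 6) = (4/10)(3/9)(6/8) = 0.1; P(data | r = 8) = (2/10)(1/9)(8/8) = 0.022222; P(data | r = 9) = (1/10)(0/9) = 0.
Weighting by the prior gives 1/5 · 0.175 = 0.035, 1/5 · 0.16667 = 0.033333, 1/5 · 0.1 = 0.02, 1/5 · 0.022222 = 0.0044444, 1/5 · 0 = 0; summing to 0.092778.
By Bayes' rule, P(r = 4 | data) = (0.033333) / (0.092778) = 0.35928.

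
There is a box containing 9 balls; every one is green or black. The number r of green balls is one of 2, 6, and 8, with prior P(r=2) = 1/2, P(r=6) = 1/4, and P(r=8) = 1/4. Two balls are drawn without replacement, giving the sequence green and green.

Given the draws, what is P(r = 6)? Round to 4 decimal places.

0.3333

Under each hypothesis, the probability of the observed sequence is: P(data | r = 2) = (2/9)(1/8) = 1/36; P(data | r = 6) = (6/9)(5/8) = 5/12; P(data | r = 8) = (8/9)(7/8) = 7/9.
Multiplying each by its prior: 1/2 · 1/36 = 1/72, 1/4 · 5/12 = 5/48, 1/4 · 7/9 = 7/36; summing to 5/16.
So P(r = 6 | data) = (5/48) / (5/16) = 1/3.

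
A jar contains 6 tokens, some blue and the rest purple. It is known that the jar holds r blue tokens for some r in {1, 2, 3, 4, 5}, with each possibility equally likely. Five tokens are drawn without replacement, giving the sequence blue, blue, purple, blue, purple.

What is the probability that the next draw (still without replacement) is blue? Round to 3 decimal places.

Under each hypothesis, the probability of the observed sequence is: P(data | r = 1) = (1/6)(0/5) = 0; P(data | r = 2) = (2/6)(1/5)(4/4)(0/3) = 0; P(data | r = 3) = (3/6)(2/5)(3/4)(1/3)(2/2) = 1/20; P(data | r = 4) = (4/6)(3/5)(2/4)(2/3)(1/2) = 1/15; P(data | r = 5) = (5/6)(4/5)(1/4)(3/3)(0/2) = 0.
Weighting by the prior gives 1/5 · 0 = 0, 1/5 · 0 = 0, 1/5 · 1/20 = 1/100, 1/5 · 1/15 = 1/75, 1/5 · 0 = 0; these sum to 7/300.
The posterior is then P(r = 1 | data) = 0, P(r = 2 | data) = 0, P(r = 3 | data) = 3/7, P(r = 4 | data) = 4/7, P(r = 5 | data) = 0.
Averaging over the posterior, P(blue next | data) = (0)(3/7) + (1)(4/7) = 4/7.

0.571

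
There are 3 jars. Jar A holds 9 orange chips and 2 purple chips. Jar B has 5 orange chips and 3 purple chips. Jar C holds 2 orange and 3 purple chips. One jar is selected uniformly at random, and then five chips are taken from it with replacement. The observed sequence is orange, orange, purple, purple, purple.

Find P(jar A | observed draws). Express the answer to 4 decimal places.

Under each hypothesis, the probability of the observed sequence is: P(data | jar A) = (9/11)(9/11)(2/11)(2/11)(2/11) = 0.0040236; P(data | jar B) = (5/8)(5/8)(3/8)(3/8)(3/8) = 0.020599; P(data | jar C) = (2/5)(2/5)(3/5)(3/5)(3/5) = 0.03456.
Multiplying each by its prior: 1/3 · 0.0040236 = 0.0013412, 1/3 · 0.020599 = 0.0068665, 1/3 · 0.03456 = 0.01152; summing to 0.019728.
Hence P(jar A | data) = (0.0013412) / (0.019728) = 0.067985.

0.0680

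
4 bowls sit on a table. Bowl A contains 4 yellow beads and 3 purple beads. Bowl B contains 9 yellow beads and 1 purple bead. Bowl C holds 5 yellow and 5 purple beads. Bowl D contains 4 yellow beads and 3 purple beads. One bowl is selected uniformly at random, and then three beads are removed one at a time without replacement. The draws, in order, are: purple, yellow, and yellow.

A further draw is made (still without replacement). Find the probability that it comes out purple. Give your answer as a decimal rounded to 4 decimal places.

0.4311

For each hypothesis, P(data | H) works out to: P(data | bowl A) = (3/7)(4/6)(3/5) = 0.17143; P(data | bowl B) = (1/10)(9/9)(8/8) = 0.1; P(data | bowl C) = (5/10)(5/9)(4/8) = 0.13889; P(data | bowl D) = (3/7)(4/6)(3/5) = 0.17143.
Multiplying each by its prior: 1/4 · 0.17143 = 0.042857, 1/4 · 0.1 = 0.025, 1/4 · 0.13889 = 0.034722, 1/4 · 0.17143 = 0.042857; with total 0.14544.
Dividing through by the total gives posterior P(bowl A | data) = 0.29468, P(bowl B | data) = 0.1719, P(bowl C | data) = 0.23874, P(bowl D | data) = 0.29468.
So P(purple next | data) = Σ P(purple next | H) P(H | data) = (1/2)(0.29468) + (0)(0.1719) + (4/7)(0.23874) + (1/2)(0.29468) = 0.43111.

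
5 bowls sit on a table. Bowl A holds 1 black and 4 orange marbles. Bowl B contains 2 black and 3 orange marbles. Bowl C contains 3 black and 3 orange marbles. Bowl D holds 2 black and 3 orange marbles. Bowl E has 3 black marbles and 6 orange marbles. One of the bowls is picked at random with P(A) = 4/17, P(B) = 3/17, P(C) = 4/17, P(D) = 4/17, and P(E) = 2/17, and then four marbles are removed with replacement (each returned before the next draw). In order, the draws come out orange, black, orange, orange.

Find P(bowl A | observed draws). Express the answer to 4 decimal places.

0.2802

For each hypothesis, P(data | H) works out to: P(data | bowl A) = (4/5)(1/5)(4/5)(4/5) = 0.1024; P(data | bowl B) = (3/5)(2/5)(3/5)(3/5) = 0.0864; P(data | bowl C) = (3/6)(3/6)(3/6)(3/6) = 0.0625; P(data | bowl D) = (3/5)(2/5)(3/5)(3/5) = 0.0864; P(data | bowl E) = (6/9)(3/9)(6/9)(6/9) = 0.098765.
The prior-weighted likelihoods are 4/17 · 0.1024 = 0.024094, 3/17 · 0.0864 = 0.015247, 4/17 · 0.0625 = 0.014706, 4/17 · 0.0864 = 0.020329, 2/17 · 0.098765 = 0.011619; with total 0.085996.
By Bayes' rule, P(bowl A | data) = (0.024094) / (0.085996) = 0.28018.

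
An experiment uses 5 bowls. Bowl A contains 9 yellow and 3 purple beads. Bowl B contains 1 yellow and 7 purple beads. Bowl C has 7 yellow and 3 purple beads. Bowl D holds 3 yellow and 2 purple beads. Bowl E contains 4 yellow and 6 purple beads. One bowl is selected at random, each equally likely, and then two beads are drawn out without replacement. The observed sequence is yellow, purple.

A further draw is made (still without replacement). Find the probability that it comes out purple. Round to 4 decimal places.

0.4346

Under each hypothesis, the probability of the observed sequence is: P(data | bowl A) = (9/12)(3/11) = 0.20455; P(data | bowl B) = (1/8)(7/7) = 0.125; P(data | bowl C) = (7/10)(3/9) = 0.23333; P(data | bowl D) = (3/5)(2/4) = 0.3; P(data | bowl E) = (4/10)(6/9) = 0.26667.
The prior-weighted likelihoods are 1/5 · 0.20455 = 0.040909, 1/5 · 0.125 = 0.025, 1/5 · 0.23333 = 0.046667, 1/5 · 0.3 = 0.06, 1/5 · 0.26667 = 0.053333; with total 0.22591.
The posterior is then P(bowl A | data) = 0.18109, P(bowl B | data) = 0.11066, P(bowl C | data) = 0.20657, P(bowl D | data) = 0.26559, P(bowl E | data) = 0.23608.
So P(purple next | data) = Σ P(purple next | H) P(H | data) = (1/5)(0.18109) + (1)(0.11066) + (1/4)(0.20657) + (1/3)(0.26559) + (5/8)(0.23608) = 0.43461.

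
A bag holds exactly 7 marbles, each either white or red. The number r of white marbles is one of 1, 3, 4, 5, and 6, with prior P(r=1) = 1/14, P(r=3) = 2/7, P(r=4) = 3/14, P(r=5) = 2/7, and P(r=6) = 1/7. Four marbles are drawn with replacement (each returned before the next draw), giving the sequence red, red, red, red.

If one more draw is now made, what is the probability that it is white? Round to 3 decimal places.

0.308

Compute the likelihood of the observed sequence for each case: P(data | r = 1) = (6/7)(6/7)(6/7)(6/7) = 0.53978; P(data | r = 3) = (4/7)(4/7)(4/7)(4/7) = 0.10662; P(data | r = 4) = (3/7)(3/7)(3/7)(3/7) = 0.033736; P(data | r = 5) = (2/7)(2/7)(2/7)(2/7) = 0.0066639; P(data | r = 6) = (1/7)(1/7)(1/7)(1/7) = 0.00041649.
Multiplying each by its prior: 1/14 · 0.53978 = 0.038555, 2/7 · 0.10662 = 0.030463, 3/14 · 0.033736 = 0.0072291, 2/7 · 0.0066639 = 0.001904, 1/7 · 0.00041649 = 5.9499e-05; summing to 0.078211.
The posterior is then P(r = 1 | data) = 0.49296, P(r = 3 | data) = 0.3895, P(r = 4 | data) = 0.092431, P(r = 5 | data) = 0.024344, P(r = 6 | data) = 0.00076075.
The predictive probability is P(white next | data) = (1/7)(0.49296) + (3/7)(0.3895) + (4/7)(0.092431) + (5/7)(0.024344) + (6/7)(0.00076075) = 0.30821.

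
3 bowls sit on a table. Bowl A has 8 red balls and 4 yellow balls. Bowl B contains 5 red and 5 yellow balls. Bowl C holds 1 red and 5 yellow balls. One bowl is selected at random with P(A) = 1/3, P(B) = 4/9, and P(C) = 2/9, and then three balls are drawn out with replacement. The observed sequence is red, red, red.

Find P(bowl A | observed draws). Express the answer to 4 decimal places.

Under each hypothesis, the probability of the observed sequence is: P(data | bowl A) = (8/12)(8/12)(8/12) = 8/27; P(data | bowl B) = (5/10)(5/10)(5/10) = 1/8; P(data | bowl C) = (1/6)(1/6)(1/6) = 1/216.
The prior-weighted likelihoods are 1/3 · 8/27 = 8/81, 4/9 · 1/8 = 1/18, 2/9 · 1/216 = 1/972; summing to 151/972.
Therefore the posterior P(bowl A | data) = (8/81) / (151/972) = 96/151.

0.6358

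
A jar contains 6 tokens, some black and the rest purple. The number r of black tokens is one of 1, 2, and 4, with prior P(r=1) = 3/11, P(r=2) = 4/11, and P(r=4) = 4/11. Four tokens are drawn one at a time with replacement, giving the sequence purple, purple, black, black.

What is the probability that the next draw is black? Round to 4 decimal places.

For each hypothesis, P(data | H) works out to: P(data | r = 1) = (5/6)(5/6)(1/6)(1/6) = 0.01929; P(data | r = 2) = (4/6)(4/6)(2/6)(2/6) = 0.049383; P(data | r = 4) = (2/6)(2/6)(4/6)(4/6) = 0.049383.
The prior-weighted likelihoods are 3/11 · 0.01929 = 0.0052609, 4/11 · 0.049383 = 0.017957, 4/11 · 0.049383 = 0.017957; summing to 0.041176.
Dividing through by the total gives posterior P(r = 1 | data) = 0.12777, P(r = 2 | data) = 0.43612, P(r = 4 | data) = 0.43612.
Averaging over the posterior, P(black next | data) = (1/6)(0.12777) + (1/3)(0.43612) + (2/3)(0.43612) = 0.45741.

0.4574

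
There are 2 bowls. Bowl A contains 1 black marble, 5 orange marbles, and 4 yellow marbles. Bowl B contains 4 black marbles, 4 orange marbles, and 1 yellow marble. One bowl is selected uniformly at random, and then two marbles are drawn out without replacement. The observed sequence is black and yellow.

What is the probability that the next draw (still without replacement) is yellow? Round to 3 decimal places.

The likelihood of the observed sequence under each hypothesis: P(data | bowl A) = (1/10)(4/9) = 2/45; P(data | bowl B) = (4/9)(1/8) = 1/18.
Multiplying each by its prior: 1/2 · 2/45 = 1/45, 1/2 · 1/18 = 1/36; summing to 1/20.
Dividing through by the total gives posterior P(bowl A | data) = 4/9, P(bowl B | data) = 5/9.
The predictive probability is P(yellow next | data) = (3/8)(4/9) + (0)(5/9) = 1/6.

0.167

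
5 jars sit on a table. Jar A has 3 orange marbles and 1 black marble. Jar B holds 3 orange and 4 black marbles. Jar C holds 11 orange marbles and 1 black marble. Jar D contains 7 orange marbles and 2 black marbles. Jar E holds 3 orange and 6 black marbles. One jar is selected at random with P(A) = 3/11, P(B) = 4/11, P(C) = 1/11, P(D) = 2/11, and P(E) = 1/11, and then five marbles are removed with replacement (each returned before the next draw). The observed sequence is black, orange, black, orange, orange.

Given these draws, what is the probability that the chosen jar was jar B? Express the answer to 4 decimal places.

0.4109

For each hypothesis, P(data | H) works out to: P(data | jar A) = (1/4)(3/4)(1/4)(3/4)(3/4) = 0.026367; P(data | jar B) = (4/7)(3/7)(4/7)(3/7)(3/7) = 0.025704; P(data | jar C) = (1/12)(11/12)(1/12)(11/12)(11/12) = 0.005349; P(data | jar D) = (2/9)(7/9)(2/9)(7/9)(7/9) = 0.023235; P(data | jar E) = (6/9)(3/9)(6/9)(3/9)(3/9) = 0.016461.
Weighting by the prior gives 3/11 · 0.026367 = 0.0071911, 4/11 · 0.025704 = 0.0093468, 1/11 · 0.005349 = 0.00048627, 2/11 · 0.023235 = 0.0042245, 1/11 · 0.016461 = 0.0014964; summing to 0.022745.
So P(jar B | data) = (0.0093468) / (0.022745) = 0.41094.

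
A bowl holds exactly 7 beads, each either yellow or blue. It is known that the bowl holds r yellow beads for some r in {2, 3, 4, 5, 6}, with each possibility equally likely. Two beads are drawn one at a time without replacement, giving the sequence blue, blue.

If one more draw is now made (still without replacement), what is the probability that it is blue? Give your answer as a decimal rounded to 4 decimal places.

0.4500

Under each hypothesis, the probability of the observed sequence is: P(data | r = 2) = (5/7)(4/6) = 10/21; P(data | r = 3) = (4/7)(3/6) = 2/7; P(data | r = 4) = (3/7)(2/6) = 1/7; P(data | r = 5) = (2/7)(1/6) = 1/21; P(data | r = 6) = (1/7)(0/6) = 0.
Multiplying each by its prior: 1/5 · 10/21 = 2/21, 1/5 · 2/7 = 2/35, 1/5 · 1/7 = 1/35, 1/5 · 1/21 = 1/105, 1/5 · 0 = 0; summing to 4/21.
Normalising, the posterior is P(r = 2 | data) = 1/2, P(r = 3 | data) = 3/10, P(r = 4 | data) = 3/20, P(r = 5 | data) = 1/20, P(r = 6 | data) = 0.
So P(blue next | data) = Σ P(blue next | H) P(H | data) = (3/5)(1/2) + (2/5)(3/10) + (1/5)(3/20) + (0)(1/20) = 9/20.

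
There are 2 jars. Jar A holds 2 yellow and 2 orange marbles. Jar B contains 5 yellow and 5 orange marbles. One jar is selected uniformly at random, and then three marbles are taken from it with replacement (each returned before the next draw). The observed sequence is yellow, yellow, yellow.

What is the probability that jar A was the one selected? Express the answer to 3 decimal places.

0.500

The likelihood of the observed sequence under each hypothesis: P(data | jar A) = (2/4)(2/4)(2/4) = 1/8; P(data | jar B) = (5/10)(5/10)(5/10) = 1/8.
The prior-weighted likelihoods are 1/2 · 1/8 = 1/16, 1/2 · 1/8 = 1/16; summing to 1/8.
By Bayes' rule, P(jar A | data) = (1/16) / (1/8) = 1/2.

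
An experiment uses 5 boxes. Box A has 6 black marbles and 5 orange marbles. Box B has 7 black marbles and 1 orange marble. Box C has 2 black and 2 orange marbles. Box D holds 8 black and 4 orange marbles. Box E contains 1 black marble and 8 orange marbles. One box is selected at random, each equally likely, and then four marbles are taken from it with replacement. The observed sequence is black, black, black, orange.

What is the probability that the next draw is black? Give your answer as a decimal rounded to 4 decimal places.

0.6586

Compute the likelihood of the observed sequence for each case: P(data | box A) = (6/11)(6/11)(6/11)(5/11) = 0.073765; P(data | box B) = (7/8)(7/8)(7/8)(1/8) = 0.08374; P(data | box C) = (2/4)(2/4)(2/4)(2/4) = 0.0625; P(data | box D) = (8/12)(8/12)(8/12)(4/12) = 0.098765; P(data | box E) = (1/9)(1/9)(1/9)(8/9) = 0.0012193.
Multiplying each by its prior: 1/5 · 0.073765 = 0.014753, 1/5 · 0.08374 = 0.016748, 1/5 · 0.0625 = 0.0125, 1/5 · 0.098765 = 0.019753, 1/5 · 0.0012193 = 0.00024387; these sum to 0.063998.
The posterior is then P(box A | data) = 0.23052, P(box B | data) = 0.2617, P(box C | data) = 0.19532, P(box D | data) = 0.30865, P(box E | data) = 0.0038105.
The predictive probability is P(black next | data) = (6/11)(0.23052) + (7/8)(0.2617) + (1/2)(0.19532) + (2/3)(0.30865) + (1/9)(0.0038105) = 0.65857.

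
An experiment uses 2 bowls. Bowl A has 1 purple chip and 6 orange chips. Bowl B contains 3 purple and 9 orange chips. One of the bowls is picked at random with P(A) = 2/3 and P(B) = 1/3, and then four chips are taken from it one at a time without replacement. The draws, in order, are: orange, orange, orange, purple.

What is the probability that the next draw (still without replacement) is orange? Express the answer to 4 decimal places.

Compute the likelihood of the observed sequence for each case: P(data | bowl A) = (6/7)(5/6)(4/5)(1/4) = 1/7; P(data | bowl B) = (9/12)(8/11)(7/10)(3/9) = 7/55.
Weighting by the prior gives 2/3 · 1/7 = 2/21, 1/3 · 7/55 = 7/165; summing to 53/385.
The posterior is then P(bowl A | data) = 110/159, P(bowl B | data) = 49/159.
So P(orange next | data) = Σ P(orange next | H) P(H | data) = (1)(110/159) + (3/4)(49/159) = 587/636.

0.9230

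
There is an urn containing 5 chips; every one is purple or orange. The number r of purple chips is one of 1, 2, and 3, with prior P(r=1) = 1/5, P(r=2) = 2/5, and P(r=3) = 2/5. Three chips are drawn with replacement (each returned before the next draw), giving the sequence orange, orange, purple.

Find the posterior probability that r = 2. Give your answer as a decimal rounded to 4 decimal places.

The likelihood of the observed sequence under each hypothesis: P(data | r = 1) = (4/5)(4/5)(1/5) = 16/125; P(data | r = 2) = (3/5)(3/5)(2/5) = 18/125; P(data | r = 3) = (2/5)(2/5)(3/5) = 12/125.
The prior-weighted likelihoods are 1/5 · 16/125 = 16/625, 2/5 · 18/125 = 36/625, 2/5 · 12/125 = 24/625; these sum to 76/625.
By Bayes' rule, P(r = 2 | data) = (36/625) / (76/625) = 9/19.

0.4737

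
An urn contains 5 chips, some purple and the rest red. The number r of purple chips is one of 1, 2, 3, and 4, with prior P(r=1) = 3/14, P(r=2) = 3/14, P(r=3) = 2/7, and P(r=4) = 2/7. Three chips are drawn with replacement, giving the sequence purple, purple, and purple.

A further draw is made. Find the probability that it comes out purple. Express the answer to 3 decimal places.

0.716

For each hypothesis, P(data | H) works out to: P(data | r = 1) = (1/5)(1/5)(1/5) = 0.008; P(data | r = 2) = (2/5)(2/5)(2/5) = 0.064; P(data | r = 3) = (3/5)(3/5)(3/5) = 0.216; P(data | r = 4) = (4/5)(4/5)(4/5) = 0.512.
Weighting by the prior gives 3/14 · 0.008 = 0.0017143, 3/14 · 0.064 = 0.013714, 2/7 · 0.216 = 0.061714, 2/7 · 0.512 = 0.14629; these sum to 0.22343.
Dividing through by the total gives posterior P(r = 1 | data) = 0.0076726, P(r = 2 | data) = 0.061381, P(r = 3 | data) = 0.27621, P(r = 4 | data) = 0.65473.
Averaging over the posterior, P(purple next | data) = (1/5)(0.0076726) + (2/5)(0.061381) + (3/5)(0.27621) + (4/5)(0.65473) = 0.7156.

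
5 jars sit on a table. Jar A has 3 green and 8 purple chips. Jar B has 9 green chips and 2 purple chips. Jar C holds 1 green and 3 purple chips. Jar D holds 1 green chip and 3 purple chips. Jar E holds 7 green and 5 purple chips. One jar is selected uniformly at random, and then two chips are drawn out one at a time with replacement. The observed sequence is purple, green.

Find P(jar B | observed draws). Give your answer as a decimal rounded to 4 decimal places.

0.1541

Under each hypothesis, the probability of the observed sequence is: P(data | jar A) = (8/11)(3/11) = 0.19835; P(data | jar B) = (2/11)(9/11) = 0.14876; P(data | jar C) = (3/4)(1/4) = 0.1875; P(data | jar D) = (3/4)(1/4) = 0.1875; P(data | jar E) = (5/12)(7/12) = 0.24306.
The prior-weighted likelihoods are 1/5 · 0.19835 = 0.039669, 1/5 · 0.14876 = 0.029752, 1/5 · 0.1875 = 0.0375, 1/5 · 0.1875 = 0.0375, 1/5 · 0.24306 = 0.048611; with total 0.19303.
By Bayes' rule, P(jar B | data) = (0.029752) / (0.19303) = 0.15413.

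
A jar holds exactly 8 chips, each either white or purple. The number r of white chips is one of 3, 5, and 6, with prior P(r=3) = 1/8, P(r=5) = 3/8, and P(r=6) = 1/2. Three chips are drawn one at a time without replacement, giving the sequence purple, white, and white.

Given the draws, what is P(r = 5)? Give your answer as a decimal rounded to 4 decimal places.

Under each hypothesis, the probability of the observed sequence is: P(data | r = 3) = (5/8)(3/7)(2/6) = 5/56; P(data | r = 5) = (3/8)(5/7)(4/6) = 5/28; P(data | r = 6) = (2/8)(6/7)(5/6) = 5/28.
Multiplying each by its prior: 1/8 · 5/56 = 5/448, 3/8 · 5/28 = 15/224, 1/2 · 5/28 = 5/56; summing to 75/448.
Therefore the posterior P(r = 5 | data) = (15/224) / (75/448) = 2/5.

0.4000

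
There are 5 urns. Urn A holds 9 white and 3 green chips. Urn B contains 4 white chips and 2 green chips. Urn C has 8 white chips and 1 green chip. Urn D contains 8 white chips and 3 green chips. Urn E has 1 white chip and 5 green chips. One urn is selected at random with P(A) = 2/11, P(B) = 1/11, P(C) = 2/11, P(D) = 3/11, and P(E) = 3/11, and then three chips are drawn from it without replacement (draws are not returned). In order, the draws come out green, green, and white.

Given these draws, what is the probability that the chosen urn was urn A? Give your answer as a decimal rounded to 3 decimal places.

0.103

Under each hypothesis, the probability of the observed sequence is: P(data | urn A) = (3/12)(2/11)(9/10) = 0.040909; P(data | urn B) = (2/6)(1/5)(4/4) = 0.066667; P(data | urn C) = (1/9)(0/8) = 0; P(data | urn D) = (3/11)(2/10)(8/9) = 0.048485; P(data | urn E) = (5/6)(4/5)(1/4) = 0.16667.
Multiplying each by its prior: 2/11 · 0.040909 = 0.007438, 1/11 · 0.066667 = 0.0060606, 2/11 · 0 = 0, 3/11 · 0.048485 = 0.013223, 3/11 · 0.16667 = 0.045455; with total 0.072176.
Hence P(urn A | data) = (0.007438) / (0.072176) = 0.10305.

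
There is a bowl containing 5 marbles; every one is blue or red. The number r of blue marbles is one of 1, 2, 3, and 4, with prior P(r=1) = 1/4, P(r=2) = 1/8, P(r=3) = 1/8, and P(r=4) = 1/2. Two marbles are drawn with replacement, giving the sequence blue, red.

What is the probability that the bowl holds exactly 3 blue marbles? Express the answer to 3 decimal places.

The likelihood of the observed sequence under each hypothesis: P(data | r = 1) = (1/5)(4/5) = 4/25; P(data | r = 2) = (2/5)(3/5) = 6/25; P(data | r = 3) = (3/5)(2/5) = 6/25; P(data | r = 4) = (4/5)(1/5) = 4/25.
Weighting by the prior gives 1/4 · 4/25 = 1/25, 1/8 · 6/25 = 3/100, 1/8 · 6/25 = 3/100, 1/2 · 4/25 = 2/25; with total 9/50.
So P(r = 3 | data) = (3/100) / (9/50) = 1/6.

0.167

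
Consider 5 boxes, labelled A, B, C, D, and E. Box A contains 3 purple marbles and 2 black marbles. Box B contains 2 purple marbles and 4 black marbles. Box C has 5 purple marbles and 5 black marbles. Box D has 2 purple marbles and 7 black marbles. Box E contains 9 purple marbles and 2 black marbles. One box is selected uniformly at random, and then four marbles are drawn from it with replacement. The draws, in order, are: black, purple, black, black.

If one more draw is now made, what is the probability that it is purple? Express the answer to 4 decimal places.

0.3703

The likelihood of the observed sequence under each hypothesis: P(data | box A) = (2/5)(3/5)(2/5)(2/5) = 0.0384; P(data | box B) = (4/6)(2/6)(4/6)(4/6) = 0.098765; P(data | box C) = (5/10)(5/10)(5/10)(5/10) = 0.0625; P(data | box D) = (7/9)(2/9)(7/9)(7/9) = 0.10456; P(data | box E) = (2/11)(9/11)(2/11)(2/11) = 0.0049177.
Multiplying each by its prior: 1/5 · 0.0384 = 0.00768, 1/5 · 0.098765 = 0.019753, 1/5 · 0.0625 = 0.0125, 1/5 · 0.10456 = 0.020911, 1/5 · 0.0049177 = 0.00098354; summing to 0.061828.
The posterior is then P(box A | data) = 0.12422, P(box B | data) = 0.31948, P(box C | data) = 0.20217, P(box D | data) = 0.33822, P(box E | data) = 0.015908.
The predictive probability is P(purple next | data) = (3/5)(0.12422) + (1/3)(0.31948) + (1/2)(0.20217) + (2/9)(0.33822) + (9/11)(0.015908) = 0.37029.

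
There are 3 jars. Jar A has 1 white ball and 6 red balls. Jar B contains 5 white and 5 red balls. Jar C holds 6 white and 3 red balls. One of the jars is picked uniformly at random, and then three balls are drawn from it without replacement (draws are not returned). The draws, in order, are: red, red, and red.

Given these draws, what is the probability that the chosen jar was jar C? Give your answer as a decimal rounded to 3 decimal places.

The likelihood of the observed sequence under each hypothesis: P(data | jar A) = (6/7)(5/6)(4/5) = 4/7; P(data | jar B) = (5/10)(4/9)(3/8) = 1/12; P(data | jar C) = (3/9)(2/8)(1/7) = 1/84.
The prior-weighted likelihoods are 1/3 · 4/7 = 4/21, 1/3 · 1/12 = 1/36, 1/3 · 1/84 = 1/252; with total 2/9.
Hence P(jar C | data) = (1/252) / (2/9) = 1/56.

0.018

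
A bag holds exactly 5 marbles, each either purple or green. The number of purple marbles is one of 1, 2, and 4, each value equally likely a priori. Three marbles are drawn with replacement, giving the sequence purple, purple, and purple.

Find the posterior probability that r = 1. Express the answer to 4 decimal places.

Under each hypothesis, the probability of the observed sequence is: P(data | r = 1) = (1/5)(1/5)(1/5) = 1/125; P(data | r = 2) = (2/5)(2/5)(2/5) = 8/125; P(data | r = 4) = (4/5)(4/5)(4/5) = 64/125.
Weighting by the prior gives 1/3 · 1/125 = 1/375, 1/3 · 8/125 = 8/375, 1/3 · 64/125 = 64/375; summing to 73/375.
So P(r = 1 | data) = (1/375) / (73/375) = 1/73.

0.0137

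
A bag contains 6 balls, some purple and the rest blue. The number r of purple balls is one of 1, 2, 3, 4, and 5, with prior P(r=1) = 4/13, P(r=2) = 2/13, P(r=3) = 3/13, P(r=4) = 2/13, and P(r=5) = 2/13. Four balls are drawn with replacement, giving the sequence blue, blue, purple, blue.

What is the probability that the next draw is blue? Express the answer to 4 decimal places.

0.6820

Compute the likelihood of the observed sequence for each case: P(data | r = 1) = (5/6)(5/6)(1/6)(5/6) = 0.096451; P(data | r = 2) = (4/6)(4/6)(2/6)(4/6) = 0.098765; P(data | r = 3) = (3/6)(3/6)(3/6)(3/6) = 0.0625; P(data | r = 4) = (2/6)(2/6)(4/6)(2/6) = 0.024691; P(data | r = 5) = (1/6)(1/6)(5/6)(1/6) = 0.003858.
Weighting by the prior gives 4/13 · 0.096451 = 0.029677, 2/13 · 0.098765 = 0.015195, 3/13 · 0.0625 = 0.014423, 2/13 · 0.024691 = 0.0037987, 2/13 · 0.003858 = 0.00059354; these sum to 0.063687.
Dividing through by the total gives posterior P(r = 1 | data) = 0.46598, P(r = 2 | data) = 0.23858, P(r = 3 | data) = 0.22647, P(r = 4 | data) = 0.059646, P(r = 5 | data) = 0.0093197.
Averaging over the posterior, P(blue next | data) = (5/6)(0.46598) + (2/3)(0.23858) + (1/2)(0.22647) + (1/3)(0.059646) + (1/6)(0.0093197) = 0.68204.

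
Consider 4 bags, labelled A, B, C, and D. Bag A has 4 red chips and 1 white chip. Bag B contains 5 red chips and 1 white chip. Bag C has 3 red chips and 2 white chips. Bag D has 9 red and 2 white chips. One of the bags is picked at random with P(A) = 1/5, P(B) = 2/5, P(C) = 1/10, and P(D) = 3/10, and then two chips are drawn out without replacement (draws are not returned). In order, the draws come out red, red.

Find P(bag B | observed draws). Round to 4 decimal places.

0.4350

The likelihood of the observed sequence under each hypothesis: P(data | bag A) = (4/5)(3/4) = 0.6; P(data | bag B) = (5/6)(4/5) = 0.66667; P(data | bag C) = (3/5)(2/4) = 0.3; P(data | bag D) = (9/11)(8/10) = 0.65455.
Weighting by the prior gives 1/5 · 0.6 = 0.12, 2/5 · 0.66667 = 0.26667, 1/10 · 0.3 = 0.03, 3/10 · 0.65455 = 0.19636; with total 0.61303.
Therefore the posterior P(bag B | data) = (0.26667) / (0.61303) = 0.435.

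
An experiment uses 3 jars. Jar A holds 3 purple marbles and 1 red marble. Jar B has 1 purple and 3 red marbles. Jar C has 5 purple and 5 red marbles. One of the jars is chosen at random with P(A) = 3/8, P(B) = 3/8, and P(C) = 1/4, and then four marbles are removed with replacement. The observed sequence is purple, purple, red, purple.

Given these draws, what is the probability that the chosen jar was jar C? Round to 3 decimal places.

Under each hypothesis, the probability of the observed sequence is: P(data | jar A) = (3/4)(3/4)(1/4)(3/4) = 0.10547; P(data | jar B) = (1/4)(1/4)(3/4)(1/4) = 0.011719; P(data | jar C) = (5/10)(5/10)(5/10)(5/10) = 0.0625.
The prior-weighted likelihoods are 3/8 · 0.10547 = 0.039551, 3/8 · 0.011719 = 0.0043945, 1/4 · 0.0625 = 0.015625; these sum to 0.05957.
Therefore the posterior P(jar C | data) = (0.015625) / (0.05957) = 0.2623.

0.262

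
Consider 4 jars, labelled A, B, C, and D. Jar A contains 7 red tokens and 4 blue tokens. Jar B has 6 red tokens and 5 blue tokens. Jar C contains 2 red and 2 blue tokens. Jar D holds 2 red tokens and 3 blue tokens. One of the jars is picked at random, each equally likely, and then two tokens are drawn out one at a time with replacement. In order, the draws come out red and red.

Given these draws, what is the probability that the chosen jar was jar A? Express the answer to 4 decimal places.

Under each hypothesis, the probability of the observed sequence is: P(data | jar A) = (7/11)(7/11) = 0.40496; P(data | jar B) = (6/11)(6/11) = 0.29752; P(data | jar C) = (2/4)(2/4) = 0.25; P(data | jar D) = (2/5)(2/5) = 0.16.
The prior-weighted likelihoods are 1/4 · 0.40496 = 0.10124, 1/4 · 0.29752 = 0.07438, 1/4 · 0.25 = 0.0625, 1/4 · 0.16 = 0.04; summing to 0.27812.
Therefore the posterior P(jar A | data) = (0.10124) / (0.27812) = 0.36401.

0.3640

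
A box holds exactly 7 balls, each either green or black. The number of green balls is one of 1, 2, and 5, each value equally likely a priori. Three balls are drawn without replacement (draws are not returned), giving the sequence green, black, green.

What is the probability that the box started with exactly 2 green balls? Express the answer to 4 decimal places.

0.2000

Under each hypothesis, the probability of the observed sequence is: P(data | r = 1) = (1/7)(6/6)(0/5) = 0; P(data | r = 2) = (2/7)(5/6)(1/5) = 1/21; P(data | r = 5) = (5/7)(2/6)(4/5) = 4/21.
The prior-weighted likelihoods are 1/3 · 0 = 0, 1/3 · 1/21 = 1/63, 1/3 · 4/21 = 4/63; summing to 5/63.
Therefore the posterior P(r = 2 | data) = (1/63) / (5/63) = 1/5.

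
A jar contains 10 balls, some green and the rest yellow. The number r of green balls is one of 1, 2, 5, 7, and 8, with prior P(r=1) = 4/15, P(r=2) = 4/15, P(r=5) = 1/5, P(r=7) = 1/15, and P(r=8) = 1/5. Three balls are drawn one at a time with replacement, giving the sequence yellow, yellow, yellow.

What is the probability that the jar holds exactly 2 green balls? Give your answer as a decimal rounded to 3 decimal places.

Compute the likelihood of the observed sequence for each case: P(data | r = 1) = (9/10)(9/10)(9/10) = 0.729; P(data | r = 2) = (8/10)(8/10)(8/10) = 0.512; P(data | r = 5) = (5/10)(5/10)(5/10) = 0.125; P(data | r = 7) = (3/10)(3/10)(3/10) = 0.027; P(data | r = 8) = (2/10)(2/10)(2/10) = 0.008.
The prior-weighted likelihoods are 4/15 · 0.729 = 0.1944, 4/15 · 0.512 = 0.13653, 1/5 · 0.125 = 0.025, 1/15 · 0.027 = 0.0018, 1/5 · 0.008 = 0.0016; these sum to 0.35933.
Therefore the posterior P(r = 2 | data) = (0.13653) / (0.35933) = 0.37996.

0.380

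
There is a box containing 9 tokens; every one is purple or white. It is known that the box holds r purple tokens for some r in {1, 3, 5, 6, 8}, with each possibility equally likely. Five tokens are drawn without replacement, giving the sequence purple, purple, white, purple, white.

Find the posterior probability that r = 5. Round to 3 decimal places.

0.444

Under each hypothesis, the probability of the observed sequence is: P(data | r = 1) = (1/9)(0/8) = 0; P(data | r = 3) = (3/9)(2/8)(6/7)(1/6)(5/5) = 1/84; P(data | r = 5) = (5/9)(4/8)(4/7)(3/6)(3/5) = 1/21; P(data | r = 6) = (6/9)(5/8)(3/7)(4/6)(2/5) = 1/21; P(data | r = 8) = (8/9)(7/8)(1/7)(6/6)(0/5) = 0.
Multiplying each by its prior: 1/5 · 0 = 0, 1/5 · 1/84 = 1/420, 1/5 · 1/21 = 1/105, 1/5 · 1/21 = 1/105, 1/5 · 0 = 0; summing to 3/140.
Therefore the posterior P(r = 5 | data) = (1/105) / (3/140) = 4/9.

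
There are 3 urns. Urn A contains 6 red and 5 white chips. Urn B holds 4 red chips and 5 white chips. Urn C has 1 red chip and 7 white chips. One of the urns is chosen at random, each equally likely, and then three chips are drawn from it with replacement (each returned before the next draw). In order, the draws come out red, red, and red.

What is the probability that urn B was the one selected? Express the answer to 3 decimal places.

0.348

Under each hypothesis, the probability of the observed sequence is: P(data | urn A) = (6/11)(6/11)(6/11) = 0.16228; P(data | urn B) = (4/9)(4/9)(4/9) = 0.087791; P(data | urn C) = (1/8)(1/8)(1/8) = 0.0019531.
Weighting by the prior gives 1/3 · 0.16228 = 0.054095, 1/3 · 0.087791 = 0.029264, 1/3 · 0.0019531 = 0.00065104; with total 0.08401.
Therefore the posterior P(urn B | data) = (0.029264) / (0.08401) = 0.34834.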